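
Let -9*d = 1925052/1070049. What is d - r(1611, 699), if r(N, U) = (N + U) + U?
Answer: -9659974007/3210147 ≈ -3009.2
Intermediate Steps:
r(N, U) = N + 2*U
d = -641684/3210147 (d = -641684/(3*1070049) = -⅑*641684/356683 = -641684/3210147 ≈ -0.19989)
d - r(1611, 699) = -641684/3210147 - (1611 + 2*699) = -641684/3210147 - (1611 + 1398) = -641684/3210147 - 1*3009 = -641684/3210147 - 3009 = -9659974007/3210147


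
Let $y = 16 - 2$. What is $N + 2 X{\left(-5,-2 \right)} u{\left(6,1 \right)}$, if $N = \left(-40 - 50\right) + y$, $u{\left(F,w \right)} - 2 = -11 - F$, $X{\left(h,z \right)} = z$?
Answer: $-16$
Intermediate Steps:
$y = 14$
$u{\left(F,w \right)} = -9 - F$ ($u{\left(F,w \right)} = 2 - \left(11 + F\right) = -9 - F$)
$N = -76$ ($N = \left(-40 - 50\right) + 14 = -90 + 14 = -76$)
$N + 2 X{\left(-5,-2 \right)} u{\left(6,1 \right)} = -76 + 2 \left(-2\right) \left(-9 - 6\right) = -76 - 4 \left(-9 - 6\right) = -76 - -60 = -76 + 60 = -16$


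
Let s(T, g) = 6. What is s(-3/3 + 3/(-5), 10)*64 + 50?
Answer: 434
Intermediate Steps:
s(-3/3 + 3/(-5), 10)*64 + 50 = 6*64 + 50 = 384 + 50 = 434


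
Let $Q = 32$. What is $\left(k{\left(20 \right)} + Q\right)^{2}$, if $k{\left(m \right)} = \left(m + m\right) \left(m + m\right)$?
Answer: $2663424$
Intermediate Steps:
$k{\left(m \right)} = 4 m^{2}$ ($k{\left(m \right)} = 2 m 2 m = 4 m^{2}$)
$\left(k{\left(20 \right)} + Q\right)^{2} = \left(4 \cdot 20^{2} + 32\right)^{2} = \left(4 \cdot 400 + 32\right)^{2} = \left(1600 + 32\right)^{2} = 1632^{2} = 2663424$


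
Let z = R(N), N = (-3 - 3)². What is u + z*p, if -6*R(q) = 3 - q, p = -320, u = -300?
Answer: -2060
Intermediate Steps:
N = 36 (N = (-6)² = 36)
R(q) = -½ + q/6 (R(q) = -(3 - q)/6 = -½ + q/6)
z = 11/2 (z = -½ + (⅙)*36 = -½ + 6 = 11/2 ≈ 5.5000)
u + z*p = -300 + (11/2)*(-320) = -300 - 1760 = -2060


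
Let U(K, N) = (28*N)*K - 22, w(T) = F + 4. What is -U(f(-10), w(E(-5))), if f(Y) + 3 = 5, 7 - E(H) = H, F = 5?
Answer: -482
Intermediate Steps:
E(H) = 7 - H
f(Y) = 2 (f(Y) = -3 + 5 = 2)
w(T) = 9 (w(T) = 5 + 4 = 9)
U(K, N) = -22 + 28*K*N (U(K, N) = 28*K*N - 22 = -22 + 28*K*N)
-U(f(-10), w(E(-5))) = -(-22 + 28*2*9) = -(-22 + 504) = -1*482 = -482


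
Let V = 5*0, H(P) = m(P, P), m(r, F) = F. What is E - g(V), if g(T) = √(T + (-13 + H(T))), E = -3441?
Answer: -3441 - I*√13 ≈ -3441.0 - 3.6056*I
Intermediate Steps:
H(P) = P
V = 0
g(T) = √(-13 + 2*T) (g(T) = √(T + (-13 + T)) = √(-13 + 2*T))
E - g(V) = -3441 - √(-13 + 2*0) = -3441 - √(-13 + 0) = -3441 - √(-13) = -3441 - I*√13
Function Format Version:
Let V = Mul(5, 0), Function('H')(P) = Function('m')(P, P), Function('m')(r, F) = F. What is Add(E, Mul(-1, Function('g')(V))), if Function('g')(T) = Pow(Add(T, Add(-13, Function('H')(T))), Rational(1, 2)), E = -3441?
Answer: Add(-3441, Mul(-1, I, Pow(13, Rational(1, 2)))) ≈ Add(-3441.0, Mul(-3.6056, I))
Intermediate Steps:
Function('H')(P) = P
V = 0
Function('g')(T) = Pow(Add(-13, Mul(2, T)), Rational(1, 2)) (Function('g')(T) = Pow(Add(T, Add(-13, T)), Rational(1, 2)) = Pow(Add(-13, Mul(2, T)), Rational(1, 2)))
Add(E, Mul(-1, Function('g')(V))) = Add(-3441, Mul(-1, Pow(Add(-13, Mul(2, 0)), Rational(1, 2)))) = Add(-3441, Mul(-1, Pow(Add(-13, 0), Rational(1, 2)))) = Add(-3441, Mul(-1, Pow(-13, Rational(1, 2)))) = Add(-3441, Mul(-1, Mul(I, Pow(13, Rational(1, 2))))) = Add(-3441, Mul(-1, I, Pow(13, Rational(1, 2))))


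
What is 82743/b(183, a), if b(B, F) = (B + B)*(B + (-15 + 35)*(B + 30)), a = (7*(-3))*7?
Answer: 27581/542046 ≈ 0.050883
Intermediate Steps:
a = -147 (a = -21*7 = -147)
b(B, F) = 2*B*(600 + 21*B) (b(B, F) = (2*B)*(B + 20*(30 + B)) = (2*B)*(B + (600 + 20*B)) = (2*B)*(600 + 21*B) = 2*B*(600 + 21*B))
82743/b(183, a) = 82743/((6*183*(200 + 7*183))) = 82743/((6*183*(200 + 1281))) = 82743/((6*183*1481)) = 82743/1626138 = 82743*(1/1626138) = 27581/542046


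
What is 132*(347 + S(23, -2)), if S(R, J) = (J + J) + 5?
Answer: 45936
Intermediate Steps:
S(R, J) = 5 + 2*J (S(R, J) = 2*J + 5 = 5 + 2*J)
132*(347 + S(23, -2)) = 132*(347 + (5 + 2*(-2))) = 132*(347 + (5 - 4)) = 132*(347 + 1) = 132*348 = 45936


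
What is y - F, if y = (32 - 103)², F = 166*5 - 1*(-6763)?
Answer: -2552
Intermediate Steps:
F = 7593 (F = 830 + 6763 = 7593)
y = 5041 (y = (-71)² = 5041)
y - F = 5041 - 1*7593 = 5041 - 7593 = -2552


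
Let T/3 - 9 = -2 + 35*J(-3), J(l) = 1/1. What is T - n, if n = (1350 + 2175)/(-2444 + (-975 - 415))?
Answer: 162203/1278 ≈ 126.92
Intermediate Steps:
J(l) = 1
n = -1175/1278 (n = 3525/(-2444 - 1390) = 3525/(-3834) = 3525*(-1/3834) = -1175/1278 ≈ -0.91940)
T = 126 (T = 27 + 3*(-2 + 35*1) = 27 + 3*(-2 + 35) = 27 + 3*33 = 27 + 99 = 126)
T - n = 126 - 1*(-1175/1278) = 126 + 1175/1278 = 162203/1278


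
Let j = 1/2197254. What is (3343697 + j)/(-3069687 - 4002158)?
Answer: -7346951608039/15538639713630 ≈ -0.47282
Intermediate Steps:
j = 1/2197254 ≈ 4.5511e-7
(3343697 + j)/(-3069687 - 4002158) = (3343697 + 1/2197254)/(-3069687 - 4002158) = (7346951608039/2197254)/(-7071845) = (7346951608039/2197254)*(-1/7071845) = -7346951608039/15538639713630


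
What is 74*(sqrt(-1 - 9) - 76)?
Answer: -5624 + 74*I*sqrt(10) ≈ -5624.0 + 234.01*I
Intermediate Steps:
74*(sqrt(-1 - 9) - 76) = 74*(sqrt(-10) - 76) = 74*(I*sqrt(10) - 76) = 74*(-76 + I*sqrt(10)) = -5624 + 74*I*sqrt(10)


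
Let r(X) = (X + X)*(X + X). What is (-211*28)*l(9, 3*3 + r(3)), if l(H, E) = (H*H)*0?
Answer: 0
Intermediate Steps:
r(X) = 4*X**2 (r(X) = (2*X)*(2*X) = 4*X**2)
l(H, E) = 0 (l(H, E) = H**2*0 = 0)
(-211*28)*l(9, 3*3 + r(3)) = -211*28*0 = -5908*0 = 0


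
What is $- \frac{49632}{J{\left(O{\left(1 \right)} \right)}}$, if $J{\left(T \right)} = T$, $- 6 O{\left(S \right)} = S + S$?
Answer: $148896$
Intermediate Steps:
$O{\left(S \right)} = - \frac{S}{3}$ ($O{\left(S \right)} = - \frac{S + S}{6} = - \frac{2 S}{6} = - \frac{S}{3}$)
$- \frac{49632}{J{\left(O{\left(1 \right)} \right)}} = - \frac{49632}{\left(- \frac{1}{3}\right) 1} = - \frac{49632}{- \frac{1}{3}} = \left(-49632\right) \left(-3\right) = 148896$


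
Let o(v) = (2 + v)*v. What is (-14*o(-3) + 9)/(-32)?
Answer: 33/32 ≈ 1.0313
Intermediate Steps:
o(v) = v*(2 + v)
(-14*o(-3) + 9)/(-32) = (-(-42)*(2 - 3) + 9)/(-32) = -(-(-42)*(-1) + 9)/32 = -(-14*3 + 9)/32 = -(-42 + 9)/32 = -1/32*(-33) = 33/32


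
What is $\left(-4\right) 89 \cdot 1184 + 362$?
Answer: $-421142$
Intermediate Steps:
$\left(-4\right) 89 \cdot 1184 + 362 = \left(-356\right) 1184 + 362 = -421504 + 362 = -421142$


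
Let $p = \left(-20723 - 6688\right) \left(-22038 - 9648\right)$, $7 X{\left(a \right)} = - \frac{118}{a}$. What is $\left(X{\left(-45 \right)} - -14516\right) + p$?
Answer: $\frac{273596230648}{315} \approx 8.6856 \cdot 10^{8}$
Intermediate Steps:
$X{\left(a \right)} = - \frac{118}{7 a}$ ($X{\left(a \right)} = \frac{\left(-118\right) \frac{1}{a}}{7} = - \frac{118}{7 a}$)
$p = 868544946$ ($p = \left(-27411\right) \left(-31686\right) = 868544946$)
$\left(X{\left(-45 \right)} - -14516\right) + p = \left(- \frac{118}{7 \left(-45\right)} - -14516\right) + 868544946 = \left(\left(- \frac{118}{7}\right) \left(- \frac{1}{45}\right) + 14516\right) + 868544946 = \left(\frac{118}{315} + 14516\right) + 868544946 = \frac{4572658}{315} + 868544946 = \frac{273596230648}{315}$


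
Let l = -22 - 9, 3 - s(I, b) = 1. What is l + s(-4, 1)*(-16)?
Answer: -63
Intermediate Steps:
s(I, b) = 2 (s(I, b) = 3 - 1*1 = 3 - 1 = 2)
l = -31
l + s(-4, 1)*(-16) = -31 + 2*(-16) = -31 - 32 = -63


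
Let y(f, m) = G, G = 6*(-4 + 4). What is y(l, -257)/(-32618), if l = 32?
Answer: 0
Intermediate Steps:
G = 0 (G = 6*0 = 0)
y(f, m) = 0
y(l, -257)/(-32618) = 0/(-32618) = 0*(-1/32618) = 0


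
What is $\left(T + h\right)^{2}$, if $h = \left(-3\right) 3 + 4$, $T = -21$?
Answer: $676$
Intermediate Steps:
$h = -5$ ($h = -9 + 4 = -5$)
$\left(T + h\right)^{2} = \left(-21 - 5\right)^{2} = \left(-26\right)^{2} = 676$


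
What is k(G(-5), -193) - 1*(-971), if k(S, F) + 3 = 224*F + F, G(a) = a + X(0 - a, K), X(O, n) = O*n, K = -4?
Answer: -42457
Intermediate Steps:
G(a) = 5*a (G(a) = a + (0 - a)*(-4) = a - a*(-4) = a + 4*a = 5*a)
k(S, F) = -3 + 225*F (k(S, F) = -3 + (224*F + F) = -3 + 225*F)
k(G(-5), -193) - 1*(-971) = (-3 + 225*(-193)) - 1*(-971) = (-3 - 43425) + 971 = -43428 + 971 = -42457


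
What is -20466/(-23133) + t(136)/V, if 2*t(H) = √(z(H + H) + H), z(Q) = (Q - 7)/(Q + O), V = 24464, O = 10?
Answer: 6822/7711 + 23*√20586/13797696 ≈ 0.88495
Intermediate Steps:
z(Q) = (-7 + Q)/(10 + Q) (z(Q) = (Q - 7)/(Q + 10) = (-7 + Q)/(10 + Q))
t(H) = √(H + (-7 + 2*H)/(10 + 2*H))/2 (t(H) = √((-7 + (H + H))/(10 + (H + H)) + H)/2 = √((-7 + 2*H)/(10 + 2*H) + H)/2 = √(H + (-7 + 2*H)/(10 + 2*H))/2)
-20466/(-23133) + t(136)/V = -20466/(-23133) + (√2*√((-7 + 2*136² + 12*136)/(5 + 136))/4)/24464 = -20466*(-1/23133) + (√2*√((-7 + 2*18496 + 1632)/141)/4)*(1/24464) = 6822/7711 + (√2*√((-7 + 36992 + 1632)/141)/4)*(1/24464) = 6822/7711 + (√2*√((1/141)*38617)/4)*(1/24464) = 6822/7711 + (√2*√(38617/141)/4)*(1/24464) = 6822/7711 + (√2*(23*√10293/141)/4)*(1/24464) = 6822/7711 + (23*√20586/564)*(1/24464) = 6822/7711 + 23*√20586/13797696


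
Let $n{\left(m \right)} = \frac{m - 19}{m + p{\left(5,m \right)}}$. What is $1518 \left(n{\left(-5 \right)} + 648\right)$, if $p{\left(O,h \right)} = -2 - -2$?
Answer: $\frac{4954752}{5} \approx 9.9095 \cdot 10^{5}$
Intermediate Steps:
$p{\left(O,h \right)} = 0$ ($p{\left(O,h \right)} = -2 + 2 = 0$)
$n{\left(m \right)} = \frac{-19 + m}{m}$ ($n{\left(m \right)} = \frac{m - 19}{m + 0} = \frac{-19 + m}{m}$)
$1518 \left(n{\left(-5 \right)} + 648\right) = 1518 \left(\frac{-19 - 5}{-5} + 648\right) = 1518 \left(\left(- \frac{1}{5}\right) \left(-24\right) + 648\right) = 1518 \left(\frac{24}{5} + 648\right) = 1518 \cdot \frac{3264}{5} = \frac{4954752}{5}$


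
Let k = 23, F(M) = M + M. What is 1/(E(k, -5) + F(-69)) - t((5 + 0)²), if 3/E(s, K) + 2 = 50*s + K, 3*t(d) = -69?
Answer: 1208890/52577 ≈ 22.993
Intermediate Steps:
t(d) = -23 (t(d) = (⅓)*(-69) = -23)
F(M) = 2*M
E(s, K) = 3/(-2 + K + 50*s) (E(s, K) = 3/(-2 + (50*s + K)) = 3/(-2 + (K + 50*s)) = 3/(-2 + K + 50*s))
1/(E(k, -5) + F(-69)) - t((5 + 0)²) = 1/(3/(-2 - 5 + 50*23) + 2*(-69)) - 1*(-23) = 1/(3/(-2 - 5 + 1150) - 138) + 23 = 1/(3/1143 - 138) + 23 = 1/(3*(1/1143) - 138) + 23 = 1/(1/381 - 138) + 23 = 1/(-52577/381) + 23 = -381/52577 + 23 = 1208890/52577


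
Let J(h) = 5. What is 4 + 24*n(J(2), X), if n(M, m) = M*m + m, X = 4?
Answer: 580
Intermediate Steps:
n(M, m) = m + M*m
4 + 24*n(J(2), X) = 4 + 24*(4*(1 + 5)) = 4 + 24*(4*6) = 4 + 24*24 = 4 + 576 = 580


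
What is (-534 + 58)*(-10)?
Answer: 4760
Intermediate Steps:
(-534 + 58)*(-10) = -476*(-10) = 4760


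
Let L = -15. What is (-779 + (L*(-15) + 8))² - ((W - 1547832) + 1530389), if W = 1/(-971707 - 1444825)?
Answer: 762558421389/2416532 ≈ 3.1556e+5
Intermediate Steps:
W = -1/2416532 (W = 1/(-2416532) = -1/2416532 ≈ -4.1382e-7)
(-779 + (L*(-15) + 8))² - ((W - 1547832) + 1530389) = (-779 + (-15*(-15) + 8))² - ((-1/2416532 - 1547832) + 1530389) = (-779 + (225 + 8))² - (-3740385558625/2416532 + 1530389) = (-779 + 233)² - 1*(-42151567677/2416532) = (-546)² + 42151567677/2416532 = 298116 + 42151567677/2416532 = 762558421389/2416532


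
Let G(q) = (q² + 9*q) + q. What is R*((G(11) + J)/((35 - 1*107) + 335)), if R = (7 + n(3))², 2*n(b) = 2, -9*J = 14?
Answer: 132160/2367 ≈ 55.834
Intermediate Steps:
J = -14/9 (J = -⅑*14 = -14/9 ≈ -1.5556)
n(b) = 1 (n(b) = (½)*2 = 1)
G(q) = q² + 10*q
R = 64 (R = (7 + 1)² = 8² = 64)
R*((G(11) + J)/((35 - 1*107) + 335)) = 64*((11*(10 + 11) - 14/9)/((35 - 1*107) + 335)) = 64*((11*21 - 14/9)/((35 - 107) + 335)) = 64*((231 - 14/9)/(-72 + 335)) = 64*((2065/9)/263) = 64*((2065/9)*(1/263)) = 64*(2065/2367) = 132160/2367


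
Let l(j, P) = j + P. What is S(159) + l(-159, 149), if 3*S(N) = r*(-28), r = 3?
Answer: -38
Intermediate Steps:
S(N) = -28 (S(N) = (3*(-28))/3 = (1/3)*(-84) = -28)
l(j, P) = P + j
S(159) + l(-159, 149) = -28 + (149 - 159) = -28 - 10 = -38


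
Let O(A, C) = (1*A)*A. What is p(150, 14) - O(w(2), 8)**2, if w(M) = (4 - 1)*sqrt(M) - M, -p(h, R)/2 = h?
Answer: -1072 + 528*sqrt(2) ≈ -325.30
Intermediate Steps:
p(h, R) = -2*h
w(M) = -M + 3*sqrt(M) (w(M) = 3*sqrt(M) - M = -M + 3*sqrt(M))
O(A, C) = A**2 (O(A, C) = A*A = A**2)
p(150, 14) - O(w(2), 8)**2 = -2*150 - ((-1*2 + 3*sqrt(2))**2)**2 = -300 - ((-2 + 3*sqrt(2))**2)**2 = -300 - (-2 + 3*sqrt(2))**4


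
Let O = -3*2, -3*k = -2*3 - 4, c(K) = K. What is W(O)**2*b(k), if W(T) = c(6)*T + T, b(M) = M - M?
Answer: 0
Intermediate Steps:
k = 10/3 (k = -(-2*3 - 4)/3 = -(-6 - 4)/3 = -1/3*(-10) = 10/3 ≈ 3.3333)
O = -6
b(M) = 0
W(T) = 7*T (W(T) = 6*T + T = 7*T)
W(O)**2*b(k) = (7*(-6))**2*0 = (-42)**2*0 = 1764*0 = 0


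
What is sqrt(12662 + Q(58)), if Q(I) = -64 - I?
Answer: 2*sqrt(3135) ≈ 111.98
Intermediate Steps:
sqrt(12662 + Q(58)) = sqrt(12662 + (-64 - 1*58)) = sqrt(12662 + (-64 - 58)) = sqrt(12662 - 122) = sqrt(12540) = 2*sqrt(3135)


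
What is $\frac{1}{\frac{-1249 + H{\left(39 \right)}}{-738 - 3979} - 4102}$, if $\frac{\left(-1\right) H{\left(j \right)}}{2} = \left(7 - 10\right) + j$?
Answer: $- \frac{4717}{19347813} \approx -0.0002438$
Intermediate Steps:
$H{\left(j \right)} = 6 - 2 j$ ($H{\left(j \right)} = - 2 \left(\left(7 - 10\right) + j\right) = - 2 \left(-3 + j\right) = 6 - 2 j$)
$\frac{1}{\frac{-1249 + H{\left(39 \right)}}{-738 - 3979} - 4102} = \frac{1}{\frac{-1249 + \left(6 - 78\right)}{-738 - 3979} - 4102} = \frac{1}{\frac{-1249 + \left(6 - 78\right)}{-4717} - 4102} = \frac{1}{\left(-1249 - 72\right) \left(- \frac{1}{4717}\right) - 4102} = \frac{1}{\left(-1321\right) \left(- \frac{1}{4717}\right) - 4102} = \frac{1}{\frac{1321}{4717} - 4102} = \frac{1}{- \frac{19347813}{4717}} = - \frac{4717}{19347813}$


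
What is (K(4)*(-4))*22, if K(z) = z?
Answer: -352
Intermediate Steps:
(K(4)*(-4))*22 = (4*(-4))*22 = -16*22 = -352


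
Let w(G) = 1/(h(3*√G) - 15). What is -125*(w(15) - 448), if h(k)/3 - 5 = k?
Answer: 56000 - 25*√15/27 ≈ 55996.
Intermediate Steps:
h(k) = 15 + 3*k
w(G) = 1/(9*√G) (w(G) = 1/((15 + 3*(3*√G)) - 15) = 1/((15 + 9*√G) - 15) = 1/(9*√G))
-125*(w(15) - 448) = -125*(1/(9*√15) - 448) = -125*((√15/15)/9 - 448) = -125*(√15/135 - 448) = -125*(-448 + √15/135) = -(-56000 + 25*√15/27) = 56000 - 25*√15/27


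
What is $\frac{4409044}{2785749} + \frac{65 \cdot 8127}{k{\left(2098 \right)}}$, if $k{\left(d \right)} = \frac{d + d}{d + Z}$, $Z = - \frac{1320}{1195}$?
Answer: $\frac{368750718490609673}{1396835835078} \approx 2.6399 \cdot 10^{5}$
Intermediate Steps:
$Z = - \frac{264}{239}$ ($Z = \left(-1320\right) \frac{1}{1195} = - \frac{264}{239} \approx -1.1046$)
$k{\left(d \right)} = \frac{2 d}{- \frac{264}{239} + d}$ ($k{\left(d \right)} = \frac{d + d}{d - \frac{264}{239}} = \frac{2 d}{- \frac{264}{239} + d}$)
$\frac{4409044}{2785749} + \frac{65 \cdot 8127}{k{\left(2098 \right)}} = \frac{4409044}{2785749} + \frac{65 \cdot 8127}{478 \cdot 2098 \frac{1}{-264 + 239 \cdot 2098}} = 4409044 \cdot \frac{1}{2785749} + \frac{528255}{478 \cdot 2098 \frac{1}{-264 + 501422}} = \frac{4409044}{2785749} + \frac{528255}{478 \cdot 2098 \cdot \frac{1}{501158}} = \frac{4409044}{2785749} + \frac{528255}{\frac{501422}{250579}} = \frac{4409044}{2785749} + 528255 \cdot \frac{250579}{501422} = \frac{4409044}{2785749} + \frac{132369609645}{501422} = \frac{368750718490609673}{1396835835078}$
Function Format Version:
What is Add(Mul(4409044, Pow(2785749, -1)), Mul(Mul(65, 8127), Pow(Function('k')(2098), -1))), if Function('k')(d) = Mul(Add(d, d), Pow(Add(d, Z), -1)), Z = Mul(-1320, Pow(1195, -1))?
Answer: Rational(368750718490609673, 1396835835078) ≈ 2.6399e+5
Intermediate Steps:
Z = Rational(-264, 239) (Z = Mul(-1320, Rational(1, 1195)) = Rational(-264, 239) ≈ -1.1046)
Function('k')(d) = Mul(2, d, Pow(Add(Rational(-264, 239), d), -1)) (Function('k')(d) = Mul(Add(d, d), Pow(Add(d, Rational(-264, 239)), -1)) = Mul(Mul(2, d), Pow(Add(Rational(-264, 239), d), -1)) = Mul(2, d, Pow(Add(Rational(-264, 239), d), -1)))
Add(Mul(4409044, Pow(2785749, -1)), Mul(Mul(65, 8127), Pow(Function('k')(2098), -1))) = Add(Mul(4409044, Pow(2785749, -1)), Mul(Mul(65, 8127), Pow(Mul(478, 2098, Pow(Add(-264, Mul(239, 2098)), -1)), -1))) = Add(Mul(4409044, Rational(1, 2785749)), Mul(528255, Pow(Mul(478, 2098, Pow(Add(-264, 501422), -1)), -1))) = Add(Rational(4409044, 2785749), Mul(528255, Pow(Mul(478, 2098, Pow(501158, -1)), -1))) = Add(Rational(4409044, 2785749), Mul(528255, Pow(Mul(478, 2098, Rational(1, 501158)), -1))) = Add(Rational(4409044, 2785749), Mul(528255, Pow(Rational(501422, 250579), -1))) = Add(Rational(4409044, 2785749), Mul(528255, Rational(250579, 501422))) = Add(Rational(4409044, 2785749), Rational(132369609645, 501422)) = Rational(368750718490609673, 1396835835078)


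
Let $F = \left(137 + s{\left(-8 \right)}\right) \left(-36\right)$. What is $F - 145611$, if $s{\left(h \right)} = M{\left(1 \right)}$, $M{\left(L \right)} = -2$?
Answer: $-150471$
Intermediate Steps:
$s{\left(h \right)} = -2$
$F = -4860$ ($F = \left(137 - 2\right) \left(-36\right) = 135 \left(-36\right) = -4860$)
$F - 145611 = -4860 - 145611 = -150471$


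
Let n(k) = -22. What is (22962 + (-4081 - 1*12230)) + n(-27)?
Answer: 6629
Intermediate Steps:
(22962 + (-4081 - 1*12230)) + n(-27) = (22962 + (-4081 - 1*12230)) - 22 = (22962 + (-4081 - 12230)) - 22 = (22962 - 16311) - 22 = 6651 - 22 = 6629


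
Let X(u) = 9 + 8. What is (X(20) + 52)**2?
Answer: 4761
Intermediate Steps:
X(u) = 17
(X(20) + 52)**2 = (17 + 52)**2 = 69**2 = 4761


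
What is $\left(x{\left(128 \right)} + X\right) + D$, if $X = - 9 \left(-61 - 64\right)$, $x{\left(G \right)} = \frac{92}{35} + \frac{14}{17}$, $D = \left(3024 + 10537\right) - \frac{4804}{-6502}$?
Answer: $\frac{28415897414}{1934345} \approx 14690.0$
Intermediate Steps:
$D = \frac{44089213}{3251}$ ($D = 13561 - - \frac{2402}{3251} = 13561 + \frac{2402}{3251} = \frac{44089213}{3251} \approx 13562.0$)
$x{\left(G \right)} = \frac{2054}{595}$ ($x{\left(G \right)} = 92 \cdot \frac{1}{35} + 14 \cdot \frac{1}{17} = \frac{92}{35} + \frac{14}{17} = \frac{2054}{595}$)
$X = 1125$ ($X = \left(-9\right) \left(-125\right) = 1125$)
$\left(x{\left(128 \right)} + X\right) + D = \left(\frac{2054}{595} + 1125\right) + \frac{44089213}{3251} = \frac{671429}{595} + \frac{44089213}{3251} = \frac{28415897414}{1934345}$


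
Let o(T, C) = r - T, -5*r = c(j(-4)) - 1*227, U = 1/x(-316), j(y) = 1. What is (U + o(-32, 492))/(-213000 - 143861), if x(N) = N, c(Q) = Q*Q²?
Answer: -121971/563840380 ≈ -0.00021632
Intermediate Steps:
c(Q) = Q³
U = -1/316 (U = 1/(-316) = -1/316 ≈ -0.0031646)
r = 226/5 (r = -(1³ - 1*227)/5 = -(1 - 227)/5 = -⅕*(-226) = 226/5 ≈ 45.200)
o(T, C) = 226/5 - T
(U + o(-32, 492))/(-213000 - 143861) = (-1/316 + (226/5 - 1*(-32)))/(-213000 - 143861) = (-1/316 + (226/5 + 32))/(-356861) = (-1/316 + 386/5)*(-1/356861) = (121971/1580)*(-1/356861) = -121971/563840380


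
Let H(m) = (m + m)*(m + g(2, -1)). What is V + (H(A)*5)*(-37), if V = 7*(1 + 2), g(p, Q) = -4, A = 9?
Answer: -16629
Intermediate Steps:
H(m) = 2*m*(-4 + m) (H(m) = (m + m)*(m - 4) = (2*m)*(-4 + m) = 2*m*(-4 + m))
V = 21 (V = 7*3 = 21)
V + (H(A)*5)*(-37) = 21 + ((2*9*(-4 + 9))*5)*(-37) = 21 + ((2*9*5)*5)*(-37) = 21 + (90*5)*(-37) = 21 + 450*(-37) = 21 - 16650 = -16629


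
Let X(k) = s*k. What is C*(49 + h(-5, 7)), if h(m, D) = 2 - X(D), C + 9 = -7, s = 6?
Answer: -144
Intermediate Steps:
X(k) = 6*k
C = -16 (C = -9 - 7 = -16)
h(m, D) = 2 - 6*D
C*(49 + h(-5, 7)) = -16*(49 + (2 - 6*7)) = -16*(49 + (2 - 42)) = -16*(49 - 40) = -16*9 = -144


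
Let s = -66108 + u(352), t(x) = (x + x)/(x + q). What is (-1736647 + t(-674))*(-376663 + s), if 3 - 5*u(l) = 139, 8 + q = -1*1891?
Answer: 9892978306439553/12865 ≈ 7.6898e+11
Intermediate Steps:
q = -1899 (q = -8 - 1*1891 = -8 - 1891 = -1899)
u(l) = -136/5 (u(l) = ⅗ - ⅕*139 = ⅗ - 139/5 = -136/5)
t(x) = 2*x/(-1899 + x) (t(x) = (x + x)/(x - 1899) = (2*x)/(-1899 + x) = 2*x/(-1899 + x))
s = -330676/5 (s = -66108 - 136/5 = -330676/5 ≈ -66135.)
(-1736647 + t(-674))*(-376663 + s) = (-1736647 + 2*(-674)/(-1899 - 674))*(-376663 - 330676/5) = (-1736647 + 2*(-674)/(-2573))*(-2213991/5) = (-1736647 + 2*(-674)*(-1/2573))*(-2213991/5) = (-1736647 + 1348/2573)*(-2213991/5) = -4468391383/2573*(-2213991/5) = 9892978306439553/12865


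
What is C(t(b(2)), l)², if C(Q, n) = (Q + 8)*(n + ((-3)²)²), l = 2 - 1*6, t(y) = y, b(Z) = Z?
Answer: 592900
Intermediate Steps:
l = -4 (l = 2 - 6 = -4)
C(Q, n) = (8 + Q)*(81 + n) (C(Q, n) = (8 + Q)*(n + 9²) = (8 + Q)*(n + 81) = (8 + Q)*(81 + n))
C(t(b(2)), l)² = (648 + 8*(-4) + 81*2 + 2*(-4))² = (648 - 32 + 162 - 8)² = 770² = 592900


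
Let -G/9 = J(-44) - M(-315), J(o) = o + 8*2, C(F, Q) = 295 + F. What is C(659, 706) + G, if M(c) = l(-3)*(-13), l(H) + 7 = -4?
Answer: 2493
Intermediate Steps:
l(H) = -11 (l(H) = -7 - 4 = -11)
J(o) = 16 + o (J(o) = o + 16 = 16 + o)
M(c) = 143 (M(c) = -11*(-13) = 143)
G = 1539 (G = -9*((16 - 44) - 1*143) = -9*(-28 - 143) = -9*(-171) = 1539)
C(659, 706) + G = (295 + 659) + 1539 = 954 + 1539 = 2493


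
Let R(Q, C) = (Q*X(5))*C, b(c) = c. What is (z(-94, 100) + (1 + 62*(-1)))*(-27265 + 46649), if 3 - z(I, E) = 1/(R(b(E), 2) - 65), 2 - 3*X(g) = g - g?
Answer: -230533912/205 ≈ -1.1246e+6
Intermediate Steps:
X(g) = ⅔ (X(g) = ⅔ - (g - g)/3 = ⅔ - ⅓*0 = ⅔ + 0 = ⅔)
R(Q, C) = 2*C*Q/3 (R(Q, C) = (Q*(⅔))*C = (2*Q/3)*C = 2*C*Q/3)
z(I, E) = 3 - 1/(-65 + 4*E/3) (z(I, E) = 3 - 1/((⅔)*2*E - 65) = 3 - 1/(4*E/3 - 65) = 3 - 1/(-65 + 4*E/3))
(z(-94, 100) + (1 + 62*(-1)))*(-27265 + 46649) = (12*(-49 + 100)/(-195 + 4*100) + (1 + 62*(-1)))*(-27265 + 46649) = (12*51/(-195 + 400) + (1 - 62))*19384 = (12*51/205 - 61)*19384 = (12*(1/205)*51 - 61)*19384 = (612/205 - 61)*19384 = -11893/205*19384 = -230533912/205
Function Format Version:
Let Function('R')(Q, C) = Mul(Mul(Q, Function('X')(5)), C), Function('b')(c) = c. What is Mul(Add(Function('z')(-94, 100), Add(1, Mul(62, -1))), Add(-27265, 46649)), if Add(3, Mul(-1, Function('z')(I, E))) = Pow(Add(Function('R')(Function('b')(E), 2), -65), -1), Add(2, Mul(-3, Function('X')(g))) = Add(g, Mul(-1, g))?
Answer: Rational(-230533912, 205) ≈ -1.1246e+6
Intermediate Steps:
Function('X')(g) = Rational(2, 3) (Function('X')(g) = Add(Rational(2, 3), Mul(Rational(-1, 3), Add(g, Mul(-1, g)))) = Add(Rational(2, 3), Mul(Rational(-1, 3), 0)) = Add(Rational(2, 3), 0) = Rational(2, 3))
Function('R')(Q, C) = Mul(Rational(2, 3), C, Q) (Function('R')(Q, C) = Mul(Mul(Q, Rational(2, 3)), C) = Mul(Mul(Rational(2, 3), Q), C) = Mul(Rational(2, 3), C, Q))
Function('z')(I, E) = Add(3, Mul(-1, Pow(Add(-65, Mul(Rational(4, 3), E)), -1))) (Function('z')(I, E) = Add(3, Mul(-1, Pow(Add(Mul(Rational(2, 3), 2, E), -65), -1))) = Add(3, Mul(-1, Pow(Add(Mul(Rational(4, 3), E), -65), -1))) = Add(3, Mul(-1, Pow(Add(-65, Mul(Rational(4, 3), E)), -1))))
Mul(Add(Function('z')(-94, 100), Add(1, Mul(62, -1))), Add(-27265, 46649)) = Mul(Add(Mul(12, Pow(Add(-195, Mul(4, 100)), -1), Add(-49, 100)), Add(1, Mul(62, -1))), Add(-27265, 46649)) = Mul(Add(Mul(12, Pow(Add(-195, 400), -1), 51), Add(1, -62)), 19384) = Mul(Add(Mul(12, Pow(205, -1), 51), -61), 19384) = Mul(Add(Mul(12, Rational(1, 205), 51), -61), 19384) = Mul(Add(Rational(612, 205), -61), 19384) = Mul(Rational(-11893, 205), 19384) = Rational(-230533912, 205)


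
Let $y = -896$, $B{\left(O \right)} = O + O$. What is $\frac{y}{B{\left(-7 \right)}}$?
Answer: $64$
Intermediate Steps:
$B{\left(O \right)} = 2 O$
$\frac{y}{B{\left(-7 \right)}} = - \frac{896}{2 \left(-7\right)} = - \frac{896}{-14} = \left(-896\right) \left(- \frac{1}{14}\right) = 64$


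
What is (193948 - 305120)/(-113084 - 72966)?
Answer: 55586/93025 ≈ 0.59754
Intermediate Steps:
(193948 - 305120)/(-113084 - 72966) = -111172/(-186050) = -111172*(-1/186050) = 55586/93025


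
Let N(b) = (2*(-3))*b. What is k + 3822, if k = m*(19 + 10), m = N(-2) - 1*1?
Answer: 4141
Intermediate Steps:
N(b) = -6*b
m = 11 (m = -6*(-2) - 1*1 = 12 - 1 = 11)
k = 319 (k = 11*(19 + 10) = 11*29 = 319)
k + 3822 = 319 + 3822 = 4141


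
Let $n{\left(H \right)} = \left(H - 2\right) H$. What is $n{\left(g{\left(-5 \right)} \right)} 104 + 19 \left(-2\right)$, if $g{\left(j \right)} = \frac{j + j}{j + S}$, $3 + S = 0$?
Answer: $- \frac{271}{2} \approx -135.5$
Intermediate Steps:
$S = -3$ ($S = -3 + 0 = -3$)
$g{\left(j \right)} = \frac{2 j}{-3 + j}$ ($g{\left(j \right)} = \frac{j + j}{j - 3} = \frac{2 j}{-3 + j}$)
$n{\left(H \right)} = H \left(-2 + H\right)$ ($n{\left(H \right)} = \left(-2 + H\right) H = H \left(-2 + H\right)$)
$n{\left(g{\left(-5 \right)} \right)} 104 + 19 \left(-2\right) = 2 \left(-5\right) \frac{1}{-3 - 5} \left(-2 + 2 \left(-5\right) \frac{1}{-3 - 5}\right) 104 + 19 \left(-2\right) = 2 \left(-5\right) \frac{1}{-8} \left(-2 + 2 \left(-5\right) \frac{1}{-8}\right) 104 - 38 = 2 \left(-5\right) \left(- \frac{1}{8}\right) \left(-2 + 2 \left(-5\right) \left(- \frac{1}{8}\right)\right) 104 - 38 = \frac{5 \left(-2 + \frac{5}{4}\right)}{4} \cdot 104 - 38 = \frac{5}{4} \left(- \frac{3}{4}\right) 104 - 38 = \left(- \frac{15}{16}\right) 104 - 38 = - \frac{195}{2} - 38 = - \frac{271}{2}$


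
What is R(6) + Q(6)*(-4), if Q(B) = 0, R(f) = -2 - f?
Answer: -8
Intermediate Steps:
R(6) + Q(6)*(-4) = (-2 - 1*6) + 0*(-4) = (-2 - 6) + 0 = -8 + 0 = -8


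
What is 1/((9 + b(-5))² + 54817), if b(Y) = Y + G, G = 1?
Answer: 1/54842 ≈ 1.8234e-5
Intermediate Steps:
b(Y) = 1 + Y (b(Y) = Y + 1 = 1 + Y)
1/((9 + b(-5))² + 54817) = 1/((9 + (1 - 5))² + 54817) = 1/((9 - 4)² + 54817) = 1/(5² + 54817) = 1/(25 + 54817) = 1/54842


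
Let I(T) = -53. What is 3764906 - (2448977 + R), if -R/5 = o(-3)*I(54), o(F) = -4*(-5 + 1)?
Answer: 1311689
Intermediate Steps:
o(F) = 16 (o(F) = -4*(-4) = 16)
R = 4240 (R = -80*(-53) = -5*(-848) = 4240)
3764906 - (2448977 + R) = 3764906 - (2448977 + 4240) = 3764906 - 1*2453217 = 3764906 - 2453217 = 1311689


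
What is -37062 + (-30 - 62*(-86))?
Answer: -31760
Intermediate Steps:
-37062 + (-30 - 62*(-86)) = -37062 + (-30 + 5332) = -37062 + 5302 = -31760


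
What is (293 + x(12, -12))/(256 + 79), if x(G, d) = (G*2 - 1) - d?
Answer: 328/335 ≈ 0.97910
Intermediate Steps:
x(G, d) = -1 - d + 2*G (x(G, d) = (2*G - 1) - d = (-1 + 2*G) - d = -1 - d + 2*G)
(293 + x(12, -12))/(256 + 79) = (293 + (-1 - 1*(-12) + 2*12))/(256 + 79) = (293 + (-1 + 12 + 24))/335 = (293 + 35)*(1/335) = 328*(1/335) = 328/335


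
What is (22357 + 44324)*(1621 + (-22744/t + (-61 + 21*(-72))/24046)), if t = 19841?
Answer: 4684616769372219/43372426 ≈ 1.0801e+8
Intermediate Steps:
(22357 + 44324)*(1621 + (-22744/t + (-61 + 21*(-72))/24046)) = (22357 + 44324)*(1621 + (-22744/19841 + (-61 + 21*(-72))/24046)) = 66681*(1621 + (-22744*1/19841 + (-61 - 1512)*(1/24046))) = 66681*(1621 + (-22744/19841 - 1573*1/24046)) = 66681*(1621 + (-22744/19841 - 143/2186)) = 66681*(1621 - 52555647/43372426) = 66681*(70254146899/43372426) = 4684616769372219/43372426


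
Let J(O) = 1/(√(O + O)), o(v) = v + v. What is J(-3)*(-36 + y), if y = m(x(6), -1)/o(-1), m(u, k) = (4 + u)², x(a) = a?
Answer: 43*I*√6/3 ≈ 35.109*I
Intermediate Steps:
o(v) = 2*v
J(O) = √2/(2*√O) (J(O) = 1/(√(2*O)) = 1/(√2*√O) = √2/(2*√O))
y = -50 (y = (4 + 6)²/((2*(-1))) = 10²/(-2) = 100*(-½) = -50)
J(-3)*(-36 + y) = (√2/(2*√(-3)))*(-36 - 50) = (√2*(-I*√3/3)/2)*(-86) = -I*√6/6*(-86) = 43*I*√6/3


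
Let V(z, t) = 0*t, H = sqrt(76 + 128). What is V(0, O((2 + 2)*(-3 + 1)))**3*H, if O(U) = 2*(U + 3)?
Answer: 0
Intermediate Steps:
H = 2*sqrt(51) (H = sqrt(204) = 2*sqrt(51) ≈ 14.283)
O(U) = 6 + 2*U (O(U) = 2*(3 + U) = 6 + 2*U)
V(z, t) = 0
V(0, O((2 + 2)*(-3 + 1)))**3*H = 0**3*(2*sqrt(51)) = 0*(2*sqrt(51)) = 0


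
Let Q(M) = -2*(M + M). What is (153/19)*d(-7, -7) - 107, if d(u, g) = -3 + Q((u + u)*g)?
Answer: -62468/19 ≈ -3287.8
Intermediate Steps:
Q(M) = -4*M
d(u, g) = -3 - 8*g*u (d(u, g) = -3 - 4*(u + u)*g = -3 - 4*2*u*g = -3 - 8*g*u)
(153/19)*d(-7, -7) - 107 = (153/19)*(-3 - 8*(-7)*(-7)) - 107 = (153*(1/19))*(-3 - 392) - 107 = (153/19)*(-395) - 107 = -60435/19 - 107 = -62468/19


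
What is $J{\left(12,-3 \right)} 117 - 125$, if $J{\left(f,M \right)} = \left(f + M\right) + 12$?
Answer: $2332$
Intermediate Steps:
$J{\left(f,M \right)} = 12 + M + f$ ($J{\left(f,M \right)} = \left(M + f\right) + 12 = 12 + M + f$)
$J{\left(12,-3 \right)} 117 - 125 = \left(12 - 3 + 12\right) 117 - 125 = 21 \cdot 117 - 125 = 2457 - 125 = 2332$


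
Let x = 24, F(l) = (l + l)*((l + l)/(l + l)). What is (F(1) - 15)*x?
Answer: -312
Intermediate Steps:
F(l) = 2*l (F(l) = (2*l)*((2*l)/((2*l))) = (2*l)*((2*l)*(1/(2*l))) = (2*l)*1 = 2*l)
(F(1) - 15)*x = (2*1 - 15)*24 = (2 - 15)*24 = -13*24 = -312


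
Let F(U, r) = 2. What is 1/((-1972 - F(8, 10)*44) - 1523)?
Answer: -1/3583 ≈ -0.00027910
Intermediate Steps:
1/((-1972 - F(8, 10)*44) - 1523) = 1/((-1972 - 2*44) - 1523) = 1/((-1972 - 1*88) - 1523) = 1/((-1972 - 88) - 1523) = 1/(-2060 - 1523) = 1/(-3583) = -1/3583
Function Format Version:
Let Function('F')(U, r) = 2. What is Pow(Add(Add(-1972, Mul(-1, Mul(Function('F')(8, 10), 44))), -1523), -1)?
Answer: Rational(-1, 3583) ≈ -0.00027910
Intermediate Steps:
Pow(Add(Add(-1972, Mul(-1, Mul(Function('F')(8, 10), 44))), -1523), -1) = Pow(Add(Add(-1972, Mul(-1, Mul(2, 44))), -1523), -1) = Pow(Add(Add(-1972, Mul(-1, 88)), -1523), -1) = Pow(Add(Add(-1972, -88), -1523), -1) = Pow(Add(-2060, -1523), -1) = Pow(-3583, -1) = Rational(-1, 3583)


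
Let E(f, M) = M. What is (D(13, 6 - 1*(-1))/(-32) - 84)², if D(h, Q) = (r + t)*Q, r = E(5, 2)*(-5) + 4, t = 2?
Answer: 442225/64 ≈ 6909.8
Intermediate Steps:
r = -6 (r = 2*(-5) + 4 = -10 + 4 = -6)
D(h, Q) = -4*Q (D(h, Q) = (-6 + 2)*Q = -4*Q)
(D(13, 6 - 1*(-1))/(-32) - 84)² = (-4*(6 - 1*(-1))/(-32) - 84)² = (-4*(6 + 1)*(-1/32) - 84)² = (-4*7*(-1/32) - 84)² = (-28*(-1/32) - 84)² = (7/8 - 84)² = (-665/8)² = 442225/64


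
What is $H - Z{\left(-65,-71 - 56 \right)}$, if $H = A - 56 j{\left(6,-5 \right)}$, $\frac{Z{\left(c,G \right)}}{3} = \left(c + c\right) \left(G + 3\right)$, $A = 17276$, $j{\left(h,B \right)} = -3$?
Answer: $-30916$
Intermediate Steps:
$Z{\left(c,G \right)} = 6 c \left(3 + G\right)$ ($Z{\left(c,G \right)} = 3 \left(c + c\right) \left(G + 3\right) = 3 \cdot 2 c \left(3 + G\right) = 6 c \left(3 + G\right)$)
$H = 17444$ ($H = 17276 - -168 = 17276 + 168 = 17444$)
$H - Z{\left(-65,-71 - 56 \right)} = 17444 - 6 \left(-65\right) \left(3 - 127\right) = 17444 - 6 \left(-65\right) \left(-124\right) = 17444 - 48360 = -30916$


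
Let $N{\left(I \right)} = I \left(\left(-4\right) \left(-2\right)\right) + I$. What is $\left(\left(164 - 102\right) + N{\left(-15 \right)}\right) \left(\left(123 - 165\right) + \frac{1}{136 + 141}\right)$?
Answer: $\frac{849209}{277} \approx 3065.7$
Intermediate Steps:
$N{\left(I \right)} = 9 I$ ($N{\left(I \right)} = I 8 + I = 8 I + I = 9 I$)
$\left(\left(164 - 102\right) + N{\left(-15 \right)}\right) \left(\left(123 - 165\right) + \frac{1}{136 + 141}\right) = \left(\left(164 - 102\right) + 9 \left(-15\right)\right) \left(\left(123 - 165\right) + \frac{1}{136 + 141}\right) = \left(\left(164 - 102\right) - 135\right) \left(-42 + \frac{1}{277}\right) = \left(62 - 135\right) \left(-42 + \frac{1}{277}\right) = \left(-73\right) \left(- \frac{11633}{277}\right) = \frac{849209}{277}$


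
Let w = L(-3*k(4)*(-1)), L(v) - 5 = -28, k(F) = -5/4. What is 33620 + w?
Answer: 33597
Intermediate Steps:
k(F) = -5/4 (k(F) = -5*¼ = -5/4)
L(v) = -23 (L(v) = 5 - 28 = -23)
w = -23
33620 + w = 33620 - 23 = 33597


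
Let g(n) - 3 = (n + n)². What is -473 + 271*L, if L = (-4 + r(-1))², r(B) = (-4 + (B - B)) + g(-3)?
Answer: 259958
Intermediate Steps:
g(n) = 3 + 4*n² (g(n) = 3 + (n + n)² = 3 + (2*n)² = 3 + 4*n²)
r(B) = 35 (r(B) = (-4 + (B - B)) + (3 + 4*(-3)²) = (-4 + 0) + (3 + 4*9) = -4 + (3 + 36) = -4 + 39 = 35)
L = 961 (L = (-4 + 35)² = 31² = 961)
-473 + 271*L = -473 + 271*961 = -473 + 260431 = 259958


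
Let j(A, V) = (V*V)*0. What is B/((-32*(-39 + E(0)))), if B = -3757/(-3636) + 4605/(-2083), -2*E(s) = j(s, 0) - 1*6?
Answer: -8917949/8725003776 ≈ -0.0010221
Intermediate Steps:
j(A, V) = 0 (j(A, V) = V²*0 = 0)
E(s) = 3 (E(s) = -(0 - 1*6)/2 = -(0 - 6)/2 = -½*(-6) = 3)
B = -8917949/7573788 (B = -3757*(-1/3636) + 4605*(-1/2083) = 3757/3636 - 4605/2083 = -8917949/7573788 ≈ -1.1775)
B/((-32*(-39 + E(0)))) = -8917949*(-1/(32*(-39 + 3)))/7573788 = -8917949/(7573788*((-32*(-36)))) = -8917949/7573788/1152 = -8917949/7573788*1/1152 = -8917949/8725003776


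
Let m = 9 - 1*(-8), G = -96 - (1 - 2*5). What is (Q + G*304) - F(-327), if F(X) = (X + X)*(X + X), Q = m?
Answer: -454147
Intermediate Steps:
G = -87 (G = -96 - (1 - 10) = -96 - 1*(-9) = -96 + 9 = -87)
m = 17 (m = 9 + 8 = 17)
Q = 17
F(X) = 4*X**2 (F(X) = (2*X)*(2*X) = 4*X**2)
(Q + G*304) - F(-327) = (17 - 87*304) - 4*(-327)**2 = (17 - 26448) - 4*106929 = -26431 - 1*427716 = -26431 - 427716 = -454147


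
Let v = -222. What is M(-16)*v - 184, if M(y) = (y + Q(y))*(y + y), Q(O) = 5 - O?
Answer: 35336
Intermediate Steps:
M(y) = 10*y (M(y) = (y + (5 - y))*(y + y) = 5*(2*y) = 10*y)
M(-16)*v - 184 = (10*(-16))*(-222) - 184 = -160*(-222) - 184 = 35520 - 184 = 35336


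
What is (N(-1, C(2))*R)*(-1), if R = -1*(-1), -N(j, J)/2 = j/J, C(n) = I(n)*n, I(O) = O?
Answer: -½ ≈ -0.50000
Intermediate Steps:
C(n) = n² (C(n) = n*n = n²)
N(j, J) = -2*j/J
R = 1
(N(-1, C(2))*R)*(-1) = (-2*(-1)/2²*1)*(-1) = (-2*(-1)/4*1)*(-1) = (-2*(-1)*¼*1)*(-1) = ((½)*1)*(-1) = (½)*(-1) = -½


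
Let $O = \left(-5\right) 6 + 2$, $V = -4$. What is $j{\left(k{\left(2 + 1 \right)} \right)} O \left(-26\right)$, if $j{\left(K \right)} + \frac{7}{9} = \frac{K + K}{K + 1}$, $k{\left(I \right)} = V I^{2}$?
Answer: $\frac{41912}{45} \approx 931.38$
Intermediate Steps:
$k{\left(I \right)} = - 4 I^{2}$
$j{\left(K \right)} = - \frac{7}{9} + \frac{2 K}{1 + K}$ ($j{\left(K \right)} = - \frac{7}{9} + \frac{K + K}{K + 1} = - \frac{7}{9} + \frac{2 K}{1 + K}$)
$O = -28$ ($O = -30 + 2 = -28$)
$j{\left(k{\left(2 + 1 \right)} \right)} O \left(-26\right) = \frac{-7 + 11 \left(- 4 \left(2 + 1\right)^{2}\right)}{9 \left(1 - 4 \left(2 + 1\right)^{2}\right)} \left(-28\right) \left(-26\right) = \frac{-7 + 11 \left(- 4 \cdot 3^{2}\right)}{9 \left(1 - 4 \cdot 3^{2}\right)} \left(-28\right) \left(-26\right) = \frac{-7 + 11 \left(\left(-4\right) 9\right)}{9 \left(1 - 36\right)} \left(-28\right) \left(-26\right) = \frac{-7 + 11 \left(-36\right)}{9 \left(1 - 36\right)} \left(-28\right) \left(-26\right) = \frac{-7 - 396}{9 \left(-35\right)} \left(-28\right) \left(-26\right) = \frac{1}{9} \left(- \frac{1}{35}\right) \left(-403\right) \left(-28\right) \left(-26\right) = \frac{403}{315} \left(-28\right) \left(-26\right) = \left(- \frac{1612}{45}\right) \left(-26\right) = \frac{41912}{45}$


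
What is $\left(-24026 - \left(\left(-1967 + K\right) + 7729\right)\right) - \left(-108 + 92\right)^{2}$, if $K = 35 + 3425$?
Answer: $-33504$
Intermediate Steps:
$K = 3460$
$\left(-24026 - \left(\left(-1967 + K\right) + 7729\right)\right) - \left(-108 + 92\right)^{2} = \left(-24026 - \left(\left(-1967 + 3460\right) + 7729\right)\right) - \left(-108 + 92\right)^{2} = \left(-24026 - \left(1493 + 7729\right)\right) - \left(-16\right)^{2} = \left(-24026 - 9222\right) - 256 = -33248 - 256 = -33504$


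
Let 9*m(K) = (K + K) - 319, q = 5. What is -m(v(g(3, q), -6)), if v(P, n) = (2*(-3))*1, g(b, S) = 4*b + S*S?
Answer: 331/9 ≈ 36.778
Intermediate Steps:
g(b, S) = S² + 4*b (g(b, S) = 4*b + S² = S² + 4*b)
v(P, n) = -6 (v(P, n) = -6*1 = -6)
m(K) = -319/9 + 2*K/9 (m(K) = ((K + K) - 319)/9 = (2*K - 319)/9 = (-319 + 2*K)/9 = -319/9 + 2*K/9)
-m(v(g(3, q), -6)) = -(-319/9 + (2/9)*(-6)) = -(-319/9 - 4/3) = -1*(-331/9) = 331/9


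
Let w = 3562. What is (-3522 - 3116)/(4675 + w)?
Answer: -6638/8237 ≈ -0.80588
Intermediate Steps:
(-3522 - 3116)/(4675 + w) = (-3522 - 3116)/(4675 + 3562) = -6638/8237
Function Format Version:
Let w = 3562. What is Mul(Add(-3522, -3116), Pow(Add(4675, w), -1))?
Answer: Rational(-6638, 8237) ≈ -0.80588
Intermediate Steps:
Mul(Add(-3522, -3116), Pow(Add(4675, w), -1)) = Mul(Add(-3522, -3116), Pow(Add(4675, 3562), -1)) = Mul(-6638, Pow(8237, -1)) = Mul(-6638, Rational(1, 8237)) = Rational(-6638, 8237)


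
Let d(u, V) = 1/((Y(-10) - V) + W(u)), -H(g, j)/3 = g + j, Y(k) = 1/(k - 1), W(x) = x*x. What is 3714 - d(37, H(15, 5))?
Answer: 58376641/15718 ≈ 3714.0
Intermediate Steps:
W(x) = x**2
Y(k) = 1/(-1 + k)
H(g, j) = -3*g - 3*j (H(g, j) = -3*(g + j) = -3*g - 3*j)
d(u, V) = 1/(-1/11 + u**2 - V) (d(u, V) = 1/((1/(-1 - 10) - V) + u**2) = 1/((1/(-11) - V) + u**2) = 1/((-1/11 - V) + u**2) = 1/(-1/11 + u**2 - V))
3714 - d(37, H(15, 5)) = 3714 - 11/(-1 - 11*(-3*15 - 3*5) + 11*37**2) = 3714 - 11/(-1 - 11*(-45 - 15) + 11*1369) = 3714 - 11/(-1 - 11*(-60) + 15059) = 3714 - 11/(-1 + 660 + 15059) = 3714 - 11/15718 = 58376641/15718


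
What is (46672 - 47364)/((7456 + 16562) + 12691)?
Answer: -692/36709 ≈ -0.018851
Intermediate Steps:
(46672 - 47364)/((7456 + 16562) + 12691) = -692/(24018 + 12691) = -692/36709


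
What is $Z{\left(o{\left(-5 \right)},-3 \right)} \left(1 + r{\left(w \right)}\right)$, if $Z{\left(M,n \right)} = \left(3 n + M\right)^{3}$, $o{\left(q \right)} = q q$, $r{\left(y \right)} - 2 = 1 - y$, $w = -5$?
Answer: $36864$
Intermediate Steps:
$r{\left(y \right)} = 3 - y$ ($r{\left(y \right)} = 2 - \left(-1 + y\right) = 3 - y$)
$o{\left(q \right)} = q^{2}$
$Z{\left(M,n \right)} = \left(M + 3 n\right)^{3}$
$Z{\left(o{\left(-5 \right)},-3 \right)} \left(1 + r{\left(w \right)}\right) = \left(\left(-5\right)^{2} + 3 \left(-3\right)\right)^{3} \left(1 + \left(3 - -5\right)\right) = \left(25 - 9\right)^{3} \left(1 + \left(3 + 5\right)\right) = 16^{3} \left(1 + 8\right) = 4096 \cdot 9 = 36864$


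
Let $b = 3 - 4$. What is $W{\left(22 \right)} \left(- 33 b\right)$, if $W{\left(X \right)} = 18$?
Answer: $594$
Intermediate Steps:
$b = -1$
$W{\left(22 \right)} \left(- 33 b\right) = 18 \left(\left(-33\right) \left(-1\right)\right) = 18 \cdot 33 = 594$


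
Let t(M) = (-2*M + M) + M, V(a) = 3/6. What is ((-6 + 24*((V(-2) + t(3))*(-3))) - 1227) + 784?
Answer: -485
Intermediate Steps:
V(a) = ½ (V(a) = 3*(⅙) = ½)
t(M) = 0 (t(M) = -M + M = 0)
((-6 + 24*((V(-2) + t(3))*(-3))) - 1227) + 784 = ((-6 + 24*((½ + 0)*(-3))) - 1227) + 784 = ((-6 + 24*((½)*(-3))) - 1227) + 784 = ((-6 + 24*(-3/2)) - 1227) + 784 = ((-6 - 36) - 1227) + 784 = (-42 - 1227) + 784 = -1269 + 784 = -485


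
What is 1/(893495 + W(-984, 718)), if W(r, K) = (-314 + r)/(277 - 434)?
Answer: 157/140280013 ≈ 1.1192e-6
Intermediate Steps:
W(r, K) = 2 - r/157 (W(r, K) = (-314 + r)/(-157) = (-314 + r)*(-1/157) = 2 - r/157)
1/(893495 + W(-984, 718)) = 1/(893495 + (2 - 1/157*(-984))) = 1/(893495 + (2 + 984/157)) = 1/(893495 + 1298/157) = 1/(140280013/157) = 157/140280013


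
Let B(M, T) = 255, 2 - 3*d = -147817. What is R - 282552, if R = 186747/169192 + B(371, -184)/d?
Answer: -2355513028356741/8336597416 ≈ -2.8255e+5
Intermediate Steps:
d = 49273 (d = 2/3 - 1/3*(-147817) = 2/3 + 147817/3 = 49273)
R = 9244728891/8336597416 (R = 186747/169192 + 255/49273 = 9244728891/8336597416 ≈ 1.1089)
R - 282552 = 9244728891/8336597416 - 282552 = -2355513028356741/8336597416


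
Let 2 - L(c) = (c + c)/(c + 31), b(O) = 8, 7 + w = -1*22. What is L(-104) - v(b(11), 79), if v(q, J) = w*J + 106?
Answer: 159443/73 ≈ 2184.2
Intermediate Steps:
w = -29 (w = -7 - 1*22 = -7 - 22 = -29)
v(q, J) = 106 - 29*J (v(q, J) = -29*J + 106 = 106 - 29*J)
L(c) = 2 - 2*c/(31 + c) (L(c) = 2 - (c + c)/(c + 31) = 2 - 2*c/(31 + c))
L(-104) - v(b(11), 79) = 62/(31 - 104) - (106 - 29*79) = 62/(-73) - (106 - 2291) = 62*(-1/73) - 1*(-2185) = -62/73 + 2185 = 159443/73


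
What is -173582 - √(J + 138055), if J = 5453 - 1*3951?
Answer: -173582 - √139557 ≈ -1.7396e+5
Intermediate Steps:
J = 1502 (J = 5453 - 3951 = 1502)
-173582 - √(J + 138055) = -173582 - √(1502 + 138055) = -173582 - √139557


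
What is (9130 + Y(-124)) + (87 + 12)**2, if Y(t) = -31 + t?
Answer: 18776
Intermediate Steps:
(9130 + Y(-124)) + (87 + 12)**2 = (9130 + (-31 - 124)) + (87 + 12)**2 = (9130 - 155) + 99**2 = 8975 + 9801 = 18776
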